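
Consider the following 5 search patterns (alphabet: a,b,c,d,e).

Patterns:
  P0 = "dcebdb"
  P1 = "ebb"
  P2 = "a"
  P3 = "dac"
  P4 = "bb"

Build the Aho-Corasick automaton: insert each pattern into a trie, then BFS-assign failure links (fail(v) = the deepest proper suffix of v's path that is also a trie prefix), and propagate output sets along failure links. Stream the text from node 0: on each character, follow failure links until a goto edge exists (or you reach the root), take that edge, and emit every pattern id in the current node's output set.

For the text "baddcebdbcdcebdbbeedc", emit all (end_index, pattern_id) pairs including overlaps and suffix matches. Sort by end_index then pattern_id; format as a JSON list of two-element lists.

Build automaton:
Trie nodes:
  0='ε' goto a→10 b→13 d→1 e→7
  1='d' goto a→11 c→2
  2='dc' goto e→3
  3='dce' goto b→4
  4='dceb' goto d→5
  5='dcebd' goto b→6
  6='dcebdb' goto ·  [P0 ends]
  7='e' goto b→8
  8='eb' goto b→9
  9='ebb' goto ·  [P1 ends]
  10='a' goto ·  [P2 ends]
  11='da' goto c→12
  12='dac' goto ·  [P3 ends]
  13='b' goto b→14
  14='bb' goto ·  [P4 ends]

BFS fail/out derivation:
  fail(1) 'd': from fail(0)=0 chase 'd': 0 ⇒ 0;  out=∅∪out(0)=∅
  fail(7) 'e': from fail(0)=0 chase 'e': 0 ⇒ 0;  out=∅∪out(0)=∅
  fail(10) 'a': from fail(0)=0 chase 'a': 0 ⇒ 0;  out={2}∪out(0)={2}
  fail(13) 'b': from fail(0)=0 chase 'b': 0 ⇒ 0;  out=∅∪out(0)=∅
  fail(2) 'dc': from fail(1)=0 chase 'c': 0 ⇒ 0;  out=∅∪out(0)=∅
  fail(8) 'eb': from fail(7)=0 chase 'b': 0 ⇒ 13;  out=∅∪out(13)=∅
  fail(11) 'da': from fail(1)=0 chase 'a': 0 ⇒ 10;  out=∅∪out(10)={2}
  fail(14) 'bb': from fail(13)=0 chase 'b': 0 ⇒ 13;  out={4}∪out(13)={4}
  fail(3) 'dce': from fail(2)=0 chase 'e': 0 ⇒ 7;  out=∅∪out(7)=∅
  fail(9) 'ebb': from fail(8)=13 chase 'b': 13 ⇒ 14;  out={1}∪out(14)={1,4}
  fail(12) 'dac': from fail(11)=10 chase 'c': 10→0 ⇒ 0;  out={3}∪out(0)={3}
  fail(4) 'dceb': from fail(3)=7 chase 'b': 7 ⇒ 8;  out=∅∪out(8)=∅
  fail(5) 'dcebd': from fail(4)=8 chase 'd': 8→13→0 ⇒ 1;  out=∅∪out(1)=∅
  fail(6) 'dcebdb': from fail(5)=1 chase 'b': 1→0 ⇒ 13;  out={0}∪out(13)={0}

Text stream:
pos 0 'b': at 13
pos 1 'a': at 10 (fail-walked)  emit P2@[1:1]
pos 2 'd': at 1 (fail-walked)
pos 3 'd': at 1 (fail-walked)
pos 4 'c': at 2
pos 5 'e': at 3
pos 6 'b': at 4
pos 7 'd': at 5
pos 8 'b': at 6  emit P0@[3:8]
pos 9 'c': at 0 (fail-walked)
pos 10 'd': at 1
pos 11 'c': at 2
pos 12 'e': at 3
pos 13 'b': at 4
pos 14 'd': at 5
pos 15 'b': at 6  emit P0@[10:15]
pos 16 'b': at 14 (fail-walked)  emit P4@[15:16]
pos 17 'e': at 7 (fail-walked)
pos 18 'e': at 7 (fail-walked)
pos 19 'd': at 1 (fail-walked)
pos 20 'c': at 2

Result: [[1,2],[8,0],[15,0],[16,4]]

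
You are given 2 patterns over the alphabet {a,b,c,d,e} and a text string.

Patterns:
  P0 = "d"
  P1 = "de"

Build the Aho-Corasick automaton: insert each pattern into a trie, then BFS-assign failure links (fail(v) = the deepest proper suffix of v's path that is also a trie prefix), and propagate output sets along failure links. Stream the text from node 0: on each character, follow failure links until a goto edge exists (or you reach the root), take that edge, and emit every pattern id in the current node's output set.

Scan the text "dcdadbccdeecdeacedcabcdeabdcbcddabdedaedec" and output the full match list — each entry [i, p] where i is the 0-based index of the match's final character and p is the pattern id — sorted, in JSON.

Build automaton:
Trie (insert patterns):
  n0 'ε': d→1
  n1 'd': e→2  ←P0
  n2 'de': ·  ←P1

BFS fail/out derivation:
  n1('d'): parent n0 fail=0; on 'd' 0 → fail=0;  out {0}∪∅={0}
  n2('de'): parent n1 fail=0; on 'e' 0 → fail=0;  out {1}∪∅={1}

Run:
[0] read 'd'  n0⇒n1  emit P0@[0:0]
[1] read 'c'  n1⇒n0 (fail-walked)
[2] read 'd'  n0⇒n1  emit P0@[2:2]
[3] read 'a'  n1⇒n0 (fail-walked)
[4] read 'd'  n0⇒n1  emit P0@[4:4]
[5] read 'b'  n1⇒n0 (fail-walked)
[6] read 'c'  n0⇒n0
[7] read 'c'  n0⇒n0
[8] read 'd'  n0⇒n1  emit P0@[8:8]
[9] read 'e'  n1⇒n2  emit P1@[8:9]
[10] read 'e'  n2⇒n0 (fail-walked)
[11] read 'c'  n0⇒n0
[12] read 'd'  n0⇒n1  emit P0@[12:12]
[13] read 'e'  n1⇒n2  emit P1@[12:13]
[14] read 'a'  n2⇒n0 (fail-walked)
[15] read 'c'  n0⇒n0
[16] read 'e'  n0⇒n0
[17] read 'd'  n0⇒n1  emit P0@[17:17]
[18] read 'c'  n1⇒n0 (fail-walked)
[19] read 'a'  n0⇒n0
[20] read 'b'  n0⇒n0
[21] read 'c'  n0⇒n0
[22] read 'd'  n0⇒n1  emit P0@[22:22]
[23] read 'e'  n1⇒n2  emit P1@[22:23]
[24] read 'a'  n2⇒n0 (fail-walked)
[25] read 'b'  n0⇒n0
[26] read 'd'  n0⇒n1  emit P0@[26:26]
[27] read 'c'  n1⇒n0 (fail-walked)
[28] read 'b'  n0⇒n0
[29] read 'c'  n0⇒n0
[30] read 'd'  n0⇒n1  emit P0@[30:30]
[31] read 'd'  n1⇒n1 (fail-walked)  emit P0@[31:31]
[32] read 'a'  n1⇒n0 (fail-walked)
[33] read 'b'  n0⇒n0
[34] read 'd'  n0⇒n1  emit P0@[34:34]
[35] read 'e'  n1⇒n2  emit P1@[34:35]
[36] read 'd'  n2⇒n1 (fail-walked)  emit P0@[36:36]
[37] read 'a'  n1⇒n0 (fail-walked)
[38] read 'e'  n0⇒n0
[39] read 'd'  n0⇒n1  emit P0@[39:39]
[40] read 'e'  n1⇒n2  emit P1@[39:40]
[41] read 'c'  n2⇒n0 (fail-walked)

Result: [[0,0],[2,0],[4,0],[8,0],[9,1],[12,0],[13,1],[17,0],[22,0],[23,1],[26,0],[30,0],[31,0],[34,0],[35,1],[36,0],[39,0],[40,1]]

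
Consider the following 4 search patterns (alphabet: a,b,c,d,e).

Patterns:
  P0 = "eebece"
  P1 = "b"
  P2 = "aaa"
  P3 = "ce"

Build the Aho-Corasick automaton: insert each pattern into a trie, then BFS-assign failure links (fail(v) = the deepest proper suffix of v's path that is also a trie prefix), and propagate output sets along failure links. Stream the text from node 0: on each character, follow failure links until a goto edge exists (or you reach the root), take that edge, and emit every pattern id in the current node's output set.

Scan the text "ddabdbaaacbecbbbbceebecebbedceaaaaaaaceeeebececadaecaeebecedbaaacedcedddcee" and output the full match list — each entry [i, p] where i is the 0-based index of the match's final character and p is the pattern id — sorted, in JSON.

Build:
Trie nodes:
  0='ε' goto a→8 b→7 c→11 e→1
  1='e' goto e→2
  2='ee' goto b→3
  3='eeb' goto e→4
  4='eebe' goto c→5
  5='eebec' goto e→6
  6='eebece' goto ·  ←P0
  7='b' goto ·  ←P1
  8='a' goto a→9
  9='aa' goto a→10
  10='aaa' goto ·  ←P2
  11='c' goto e→12
  12='ce' goto ·  ←P3

Failure links (BFS by depth):
  fail(1) 'e': from fail(0)=0 chase 'e': 0 ⇒ 0;  out=∅∪out(0)=∅
  fail(7) 'b': from fail(0)=0 chase 'b': 0 ⇒ 0;  out={1}∪out(0)={1}
  fail(8) 'a': from fail(0)=0 chase 'a': 0 ⇒ 0;  out=∅∪out(0)=∅
  fail(11) 'c': from fail(0)=0 chase 'c': 0 ⇒ 0;  out=∅∪out(0)=∅
  fail(2) 'ee': from fail(1)=0 chase 'e': 0 ⇒ 1;  out=∅∪out(1)=∅
  fail(9) 'aa': from fail(8)=0 chase 'a': 0 ⇒ 8;  out=∅∪out(8)=∅
  fail(12) 'ce': from fail(11)=0 chase 'e': 0 ⇒ 1;  out={3}∪out(1)={3}
  fail(3) 'eeb': from fail(2)=1 chase 'b': 1→0 ⇒ 7;  out=∅∪out(7)={1}
  fail(10) 'aaa': from fail(9)=8 chase 'a': 8 ⇒ 9;  out={2}∪out(9)={2}
  fail(4) 'eebe': from fail(3)=7 chase 'e': 7→0 ⇒ 1;  out=∅∪out(1)=∅
  fail(5) 'eebec': from fail(4)=1 chase 'c': 1→0 ⇒ 11;  out=∅∪out(11)=∅
  fail(6) 'eebece': from fail(5)=11 chase 'e': 11 ⇒ 12;  out={0}∪out(12)={0,3}

Scan:
i=0 'd': node 0→0
i=1 'd': node 0→0
i=2 'a': node 0→8
i=3 'b': node 8→7 (via fail)  emit P1@[3:3]
i=4 'd': node 7→0 (via fail)
i=5 'b': node 0→7  emit P1@[5:5]
i=6 'a': node 7→8 (via fail)
i=7 'a': node 8→9
i=8 'a': node 9→10  emit P2@[6:8]
i=9 'c': node 10→11 (via fail)
i=10 'b': node 11→7 (via fail)  emit P1@[10:10]
i=11 'e': node 7→1 (via fail)
i=12 'c': node 1→11 (via fail)
i=13 'b': node 11→7 (via fail)  emit P1@[13:13]
i=14 'b': node 7→7 (via fail)  emit P1@[14:14]
i=15 'b': node 7→7 (via fail)  emit P1@[15:15]
i=16 'b': node 7→7 (via fail)  emit P1@[16:16]
i=17 'c': node 7→11 (via fail)
i=18 'e': node 11→12  emit P3@[17:18]
i=19 'e': node 12→2 (via fail)
i=20 'b': node 2→3  emit P1@[20:20]
i=21 'e': node 3→4
i=22 'c': node 4→5
i=23 'e': node 5→6  emit P0@[18:23],P3@[22:23]
i=24 'b': node 6→7 (via fail)  emit P1@[24:24]
i=25 'b': node 7→7 (via fail)  emit P1@[25:25]
i=26 'e': node 7→1 (via fail)
i=27 'd': node 1→0 (via fail)
i=28 'c': node 0→11
i=29 'e': node 11→12  emit P3@[28:29]
i=30 'a': node 12→8 (via fail)
i=31 'a': node 8→9
i=32 'a': node 9→10  emit P2@[30:32]
i=33 'a': node 10→10 (via fail)  emit P2@[31:33]
i=34 'a': node 10→10 (via fail)  emit P2@[32:34]
i=35 'a': node 10→10 (via fail)  emit P2@[33:35]
i=36 'a': node 10→10 (via fail)  emit P2@[34:36]
i=37 'c': node 10→11 (via fail)
i=38 'e': node 11→12  emit P3@[37:38]
i=39 'e': node 12→2 (via fail)
i=40 'e': node 2→2 (via fail)
i=41 'e': node 2→2 (via fail)
i=42 'b': node 2→3  emit P1@[42:42]
i=43 'e': node 3→4
i=44 'c': node 4→5
i=45 'e': node 5→6  emit P0@[40:45],P3@[44:45]
i=46 'c': node 6→11 (via fail)
i=47 'a': node 11→8 (via fail)
i=48 'd': node 8→0 (via fail)
i=49 'a': node 0→8
i=50 'e': node 8→1 (via fail)
i=51 'c': node 1→11 (via fail)
i=52 'a': node 11→8 (via fail)
i=53 'e': node 8→1 (via fail)
i=54 'e': node 1→2
i=55 'b': node 2→3  emit P1@[55:55]
i=56 'e': node 3→4
i=57 'c': node 4→5
i=58 'e': node 5→6  emit P0@[53:58],P3@[57:58]
i=59 'd': node 6→0 (via fail)
i=60 'b': node 0→7  emit P1@[60:60]
i=61 'a': node 7→8 (via fail)
i=62 'a': node 8→9
i=63 'a': node 9→10  emit P2@[61:63]
i=64 'c': node 10→11 (via fail)
i=65 'e': node 11→12  emit P3@[64:65]
i=66 'd': node 12→0 (via fail)
i=67 'c': node 0→11
i=68 'e': node 11→12  emit P3@[67:68]
i=69 'd': node 12→0 (via fail)
i=70 'd': node 0→0
i=71 'd': node 0→0
i=72 'c': node 0→11
i=73 'e': node 11→12  emit P3@[72:73]
i=74 'e': node 12→2 (via fail)

All matches (sorted): [[3,1],[5,1],[8,2],[10,1],[13,1],[14,1],[15,1],[16,1],[18,3],[20,1],[23,0],[23,3],[24,1],[25,1],[29,3],[32,2],[33,2],[34,2],[35,2],[36,2],[38,3],[42,1],[45,0],[45,3],[55,1],[58,0],[58,3],[60,1],[63,2],[65,3],[68,3],[73,3]]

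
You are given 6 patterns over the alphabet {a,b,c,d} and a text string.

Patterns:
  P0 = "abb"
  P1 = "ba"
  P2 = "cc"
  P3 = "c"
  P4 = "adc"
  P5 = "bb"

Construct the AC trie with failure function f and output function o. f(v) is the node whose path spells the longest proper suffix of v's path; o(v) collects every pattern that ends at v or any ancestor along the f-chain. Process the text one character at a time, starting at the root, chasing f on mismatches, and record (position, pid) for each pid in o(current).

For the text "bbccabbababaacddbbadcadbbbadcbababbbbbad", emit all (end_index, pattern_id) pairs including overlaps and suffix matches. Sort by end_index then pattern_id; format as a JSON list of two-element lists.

Build automaton:
Trie nodes:
  n0 'ε': a→1 b→4 c→6
  n1 'a': b→2 d→8
  n2 'ab': b→3
  n3 'abb': ·  ←P0
  n4 'b': a→5 b→10
  n5 'ba': ·  ←P1
  n6 'c': c→7  ←P3
  n7 'cc': ·  ←P2
  n8 'ad': c→9
  n9 'adc': ·  ←P4
  n10 'bb': ·  ←P5

Failure links (BFS by depth):
  fail(1) 'a': from fail(0)=0 chase 'a': 0 ⇒ 0;  out=∅∪out(0)=∅
  fail(4) 'b': from fail(0)=0 chase 'b': 0 ⇒ 0;  out=∅∪out(0)=∅
  fail(6) 'c': from fail(0)=0 chase 'c': 0 ⇒ 0;  out={3}∪out(0)={3}
  fail(2) 'ab': from fail(1)=0 chase 'b': 0 ⇒ 4;  out=∅∪out(4)=∅
  fail(5) 'ba': from fail(4)=0 chase 'a': 0 ⇒ 1;  out={1}∪out(1)={1}
  fail(7) 'cc': from fail(6)=0 chase 'c': 0 ⇒ 6;  out={2}∪out(6)={2,3}
  fail(8) 'ad': from fail(1)=0 chase 'd': 0 ⇒ 0;  out=∅∪out(0)=∅
  fail(10) 'bb': from fail(4)=0 chase 'b': 0 ⇒ 4;  out={5}∪out(4)={5}
  fail(3) 'abb': from fail(2)=4 chase 'b': 4 ⇒ 10;  out={0}∪out(10)={0,5}
  fail(9) 'adc': from fail(8)=0 chase 'c': 0 ⇒ 6;  out={4}∪out(6)={3,4}

Run:
[0] read 'b'  n0⇒n4
[1] read 'b'  n4⇒n10  emit P5@[0:1]
[2] read 'c'  n10⇒n6 (fail-walked)  emit P3@[2:2]
[3] read 'c'  n6⇒n7  emit P2@[2:3],P3@[3:3]
[4] read 'a'  n7⇒n1 (fail-walked)
[5] read 'b'  n1⇒n2
[6] read 'b'  n2⇒n3  emit P0@[4:6],P5@[5:6]
[7] read 'a'  n3⇒n5 (fail-walked)  emit P1@[6:7]
[8] read 'b'  n5⇒n2 (fail-walked)
[9] read 'a'  n2⇒n5 (fail-walked)  emit P1@[8:9]
[10] read 'b'  n5⇒n2 (fail-walked)
[11] read 'a'  n2⇒n5 (fail-walked)  emit P1@[10:11]
[12] read 'a'  n5⇒n1 (fail-walked)
[13] read 'c'  n1⇒n6 (fail-walked)  emit P3@[13:13]
[14] read 'd'  n6⇒n0 (fail-walked)
[15] read 'd'  n0⇒n0
[16] read 'b'  n0⇒n4
[17] read 'b'  n4⇒n10  emit P5@[16:17]
[18] read 'a'  n10⇒n5 (fail-walked)  emit P1@[17:18]
[19] read 'd'  n5⇒n8 (fail-walked)
[20] read 'c'  n8⇒n9  emit P3@[20:20],P4@[18:20]
[21] read 'a'  n9⇒n1 (fail-walked)
[22] read 'd'  n1⇒n8
[23] read 'b'  n8⇒n4 (fail-walked)
[24] read 'b'  n4⇒n10  emit P5@[23:24]
[25] read 'b'  n10⇒n10 (fail-walked)  emit P5@[24:25]
[26] read 'a'  n10⇒n5 (fail-walked)  emit P1@[25:26]
[27] read 'd'  n5⇒n8 (fail-walked)
[28] read 'c'  n8⇒n9  emit P3@[28:28],P4@[26:28]
[29] read 'b'  n9⇒n4 (fail-walked)
[30] read 'a'  n4⇒n5  emit P1@[29:30]
[31] read 'b'  n5⇒n2 (fail-walked)
[32] read 'a'  n2⇒n5 (fail-walked)  emit P1@[31:32]
[33] read 'b'  n5⇒n2 (fail-walked)
[34] read 'b'  n2⇒n3  emit P0@[32:34],P5@[33:34]
[35] read 'b'  n3⇒n10 (fail-walked)  emit P5@[34:35]
[36] read 'b'  n10⇒n10 (fail-walked)  emit P5@[35:36]
[37] read 'b'  n10⇒n10 (fail-walked)  emit P5@[36:37]
[38] read 'a'  n10⇒n5 (fail-walked)  emit P1@[37:38]
[39] read 'd'  n5⇒n8 (fail-walked)

Result: [[1,5],[2,3],[3,2],[3,3],[6,0],[6,5],[7,1],[9,1],[11,1],[13,3],[17,5],[18,1],[20,3],[20,4],[24,5],[25,5],[26,1],[28,3],[28,4],[30,1],[32,1],[34,0],[34,5],[35,5],[36,5],[37,5],[38,1]]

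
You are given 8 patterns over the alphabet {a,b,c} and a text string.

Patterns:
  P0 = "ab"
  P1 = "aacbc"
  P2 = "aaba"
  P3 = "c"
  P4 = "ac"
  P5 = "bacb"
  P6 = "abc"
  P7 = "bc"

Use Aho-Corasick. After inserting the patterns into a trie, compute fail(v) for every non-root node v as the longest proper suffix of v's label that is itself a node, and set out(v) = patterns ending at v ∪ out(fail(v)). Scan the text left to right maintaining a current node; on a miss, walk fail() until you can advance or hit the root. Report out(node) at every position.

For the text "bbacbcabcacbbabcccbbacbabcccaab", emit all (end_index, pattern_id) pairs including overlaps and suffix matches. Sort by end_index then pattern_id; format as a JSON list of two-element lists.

Build:
Trie (insert patterns):
  0='ε' goto a→1 b→11 c→9
  1='a' goto a→3 b→2 c→10
  2='ab' goto c→15  ←P0
  3='aa' goto b→7 c→4
  4='aac' goto b→5
  5='aacb' goto c→6
  6='aacbc' goto ·  ←P1
  7='aab' goto a→8
  8='aaba' goto ·  ←P2
  9='c' goto ·  ←P3
  10='ac' goto ·  ←P4
  11='b' goto a→12 c→16
  12='ba' goto c→13
  13='bac' goto b→14
  14='bacb' goto ·  ←P5
  15='abc' goto ·  ←P6
  16='bc' goto ·  ←P7

Failure links (BFS by depth):
  fail(1) 'a': from fail(0)=0 chase 'a': 0 ⇒ 0;  out=∅∪out(0)=∅
  fail(9) 'c': from fail(0)=0 chase 'c': 0 ⇒ 0;  out={3}∪out(0)={3}
  fail(11) 'b': from fail(0)=0 chase 'b': 0 ⇒ 0;  out=∅∪out(0)=∅
  fail(2) 'ab': from fail(1)=0 chase 'b': 0 ⇒ 11;  out={0}∪out(11)={0}
  fail(3) 'aa': from fail(1)=0 chase 'a': 0 ⇒ 1;  out=∅∪out(1)=∅
  fail(10) 'ac': from fail(1)=0 chase 'c': 0 ⇒ 9;  out={4}∪out(9)={3,4}
  fail(12) 'ba': from fail(11)=0 chase 'a': 0 ⇒ 1;  out=∅∪out(1)=∅
  fail(16) 'bc': from fail(11)=0 chase 'c': 0 ⇒ 9;  out={7}∪out(9)={3,7}
  fail(4) 'aac': from fail(3)=1 chase 'c': 1 ⇒ 10;  out=∅∪out(10)={3,4}
  fail(7) 'aab': from fail(3)=1 chase 'b': 1 ⇒ 2;  out=∅∪out(2)={0}
  fail(13) 'bac': from fail(12)=1 chase 'c': 1 ⇒ 10;  out=∅∪out(10)={3,4}
  fail(15) 'abc': from fail(2)=11 chase 'c': 11 ⇒ 16;  out={6}∪out(16)={3,6,7}
  fail(5) 'aacb': from fail(4)=10 chase 'b': 10→9→0 ⇒ 11;  out=∅∪out(11)=∅
  fail(8) 'aaba': from fail(7)=2 chase 'a': 2→11 ⇒ 12;  out={2}∪out(12)={2}
  fail(14) 'bacb': from fail(13)=10 chase 'b': 10→9→0 ⇒ 11;  out={5}∪out(11)={5}
  fail(6) 'aacbc': from fail(5)=11 chase 'c': 11 ⇒ 16;  out={1}∪out(16)={1,3,7}

Run:
[0] read 'b'  n0⇒n11
[1] read 'b'  n11⇒n11 (via fail)
[2] read 'a'  n11⇒n12
[3] read 'c'  n12⇒n13  ** P3@[3:3],P4@[2:3]
[4] read 'b'  n13⇒n14  ** P5@[1:4]
[5] read 'c'  n14⇒n16 (via fail)  ** P3@[5:5],P7@[4:5]
[6] read 'a'  n16⇒n1 (via fail)
[7] read 'b'  n1⇒n2  ** P0@[6:7]
[8] read 'c'  n2⇒n15  ** P3@[8:8],P6@[6:8],P7@[7:8]
[9] read 'a'  n15⇒n1 (via fail)
[10] read 'c'  n1⇒n10  ** P3@[10:10],P4@[9:10]
[11] read 'b'  n10⇒n11 (via fail)
[12] read 'b'  n11⇒n11 (via fail)
[13] read 'a'  n11⇒n12
[14] read 'b'  n12⇒n2 (via fail)  ** P0@[13:14]
[15] read 'c'  n2⇒n15  ** P3@[15:15],P6@[13:15],P7@[14:15]
[16] read 'c'  n15⇒n9 (via fail)  ** P3@[16:16]
[17] read 'c'  n9⇒n9 (via fail)  ** P3@[17:17]
[18] read 'b'  n9⇒n11 (via fail)
[19] read 'b'  n11⇒n11 (via fail)
[20] read 'a'  n11⇒n12
[21] read 'c'  n12⇒n13  ** P3@[21:21],P4@[20:21]
[22] read 'b'  n13⇒n14  ** P5@[19:22]
[23] read 'a'  n14⇒n12 (via fail)
[24] read 'b'  n12⇒n2 (via fail)  ** P0@[23:24]
[25] read 'c'  n2⇒n15  ** P3@[25:25],P6@[23:25],P7@[24:25]
[26] read 'c'  n15⇒n9 (via fail)  ** P3@[26:26]
[27] read 'c'  n9⇒n9 (via fail)  ** P3@[27:27]
[28] read 'a'  n9⇒n1 (via fail)
[29] read 'a'  n1⇒n3
[30] read 'b'  n3⇒n7  ** P0@[29:30]

All matches (sorted): [[3,3],[3,4],[4,5],[5,3],[5,7],[7,0],[8,3],[8,6],[8,7],[10,3],[10,4],[14,0],[15,3],[15,6],[15,7],[16,3],[17,3],[21,3],[21,4],[22,5],[24,0],[25,3],[25,6],[25,7],[26,3],[27,3],[30,0]]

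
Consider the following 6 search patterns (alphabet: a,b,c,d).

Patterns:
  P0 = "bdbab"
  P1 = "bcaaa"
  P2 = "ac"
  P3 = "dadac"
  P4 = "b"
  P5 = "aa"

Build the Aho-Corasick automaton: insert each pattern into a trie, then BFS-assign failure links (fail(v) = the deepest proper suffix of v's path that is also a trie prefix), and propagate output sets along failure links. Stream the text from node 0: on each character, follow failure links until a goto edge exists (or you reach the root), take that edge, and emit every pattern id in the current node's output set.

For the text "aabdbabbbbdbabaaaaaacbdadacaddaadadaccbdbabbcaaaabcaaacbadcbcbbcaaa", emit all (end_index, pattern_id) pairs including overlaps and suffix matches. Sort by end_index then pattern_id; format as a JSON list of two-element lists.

Build automaton:
Trie (insert patterns):
  0='ε' goto a→10 b→1 d→12
  1='b' goto c→6 d→2  ←P4
  2='bd' goto b→3
  3='bdb' goto a→4
  4='bdba' goto b→5
  5='bdbab' goto ·  ←P0
  6='bc' goto a→7
  7='bca' goto a→8
  8='bcaa' goto a→9
  9='bcaaa' goto ·  ←P1
  10='a' goto a→17 c→11
  11='ac' goto ·  ←P2
  12='d' goto a→13
  13='da' goto d→14
  14='dad' goto a→15
  15='dada' goto c→16
  16='dadac' goto ·  ←P3
  17='aa' goto ·  ←P5

BFS fail/out derivation:
  n1('b'): parent n0 fail=0; on 'b' 0 → fail=0;  out {4}∪∅={4}
  n10('a'): parent n0 fail=0; on 'a' 0 → fail=0;  out ∅∪∅=∅
  n12('d'): parent n0 fail=0; on 'd' 0 → fail=0;  out ∅∪∅=∅
  n2('bd'): parent n1 fail=0; on 'd' 0 → fail=12;  out ∅∪∅=∅
  n6('bc'): parent n1 fail=0; on 'c' 0 → fail=0;  out ∅∪∅=∅
  n11('ac'): parent n10 fail=0; on 'c' 0 → fail=0;  out {2}∪∅={2}
  n13('da'): parent n12 fail=0; on 'a' 0 → fail=10;  out ∅∪∅=∅
  n17('aa'): parent n10 fail=0; on 'a' 0 → fail=10;  out {5}∪∅={5}
  n3('bdb'): parent n2 fail=12; on 'b' 12→0 → fail=1;  out ∅∪{4}={4}
  n7('bca'): parent n6 fail=0; on 'a' 0 → fail=10;  out ∅∪∅=∅
  n14('dad'): parent n13 fail=10; on 'd' 10→0 → fail=12;  out ∅∪∅=∅
  n4('bdba'): parent n3 fail=1; on 'a' 1→0 → fail=10;  out ∅∪∅=∅
  n8('bcaa'): parent n7 fail=10; on 'a' 10 → fail=17;  out ∅∪{5}={5}
  n15('dada'): parent n14 fail=12; on 'a' 12 → fail=13;  out ∅∪∅=∅
  n5('bdbab'): parent n4 fail=10; on 'b' 10→0 → fail=1;  out {0}∪{4}={0,4}
  n9('bcaaa'): parent n8 fail=17; on 'a' 17→10 → fail=17;  out {1}∪{5}={1,5}
  n16('dadac'): parent n15 fail=13; on 'c' 13→10 → fail=11;  out {3}∪{2}={2,3}

Run:
pos 0 'a': at 10
pos 1 'a': at 17  → match P5@[0:1]
pos 2 'b': at 1 ·f  → match P4@[2:2]
pos 3 'd': at 2
pos 4 'b': at 3  → match P4@[4:4]
pos 5 'a': at 4
pos 6 'b': at 5  → match P0@[2:6],P4@[6:6]
pos 7 'b': at 1 ·f  → match P4@[7:7]
pos 8 'b': at 1 ·f  → match P4@[8:8]
pos 9 'b': at 1 ·f  → match P4@[9:9]
pos 10 'd': at 2
pos 11 'b': at 3  → match P4@[11:11]
pos 12 'a': at 4
pos 13 'b': at 5  → match P0@[9:13],P4@[13:13]
pos 14 'a': at 10 ·f
pos 15 'a': at 17  → match P5@[14:15]
pos 16 'a': at 17 ·f  → match P5@[15:16]
pos 17 'a': at 17 ·f  → match P5@[16:17]
pos 18 'a': at 17 ·f  → match P5@[17:18]
pos 19 'a': at 17 ·f  → match P5@[18:19]
pos 20 'c': at 11 ·f  → match P2@[19:20]
pos 21 'b': at 1 ·f  → match P4@[21:21]
pos 22 'd': at 2
pos 23 'a': at 13 ·f
pos 24 'd': at 14
pos 25 'a': at 15
pos 26 'c': at 16  → match P2@[25:26],P3@[22:26]
pos 27 'a': at 10 ·f
pos 28 'd': at 12 ·f
pos 29 'd': at 12 ·f
pos 30 'a': at 13
pos 31 'a': at 17 ·f  → match P5@[30:31]
pos 32 'd': at 12 ·f
pos 33 'a': at 13
pos 34 'd': at 14
pos 35 'a': at 15
pos 36 'c': at 16  → match P2@[35:36],P3@[32:36]
pos 37 'c': at 0 ·f
pos 38 'b': at 1  → match P4@[38:38]
pos 39 'd': at 2
pos 40 'b': at 3  → match P4@[40:40]
pos 41 'a': at 4
pos 42 'b': at 5  → match P0@[38:42],P4@[42:42]
pos 43 'b': at 1 ·f  → match P4@[43:43]
pos 44 'c': at 6
pos 45 'a': at 7
pos 46 'a': at 8  → match P5@[45:46]
pos 47 'a': at 9  → match P1@[43:47],P5@[46:47]
pos 48 'a': at 17 ·f  → match P5@[47:48]
pos 49 'b': at 1 ·f  → match P4@[49:49]
pos 50 'c': at 6
pos 51 'a': at 7
pos 52 'a': at 8  → match P5@[51:52]
pos 53 'a': at 9  → match P1@[49:53],P5@[52:53]
pos 54 'c': at 11 ·f  → match P2@[53:54]
pos 55 'b': at 1 ·f  → match P4@[55:55]
pos 56 'a': at 10 ·f
pos 57 'd': at 12 ·f
pos 58 'c': at 0 ·f
pos 59 'b': at 1  → match P4@[59:59]
pos 60 'c': at 6
pos 61 'b': at 1 ·f  → match P4@[61:61]
pos 62 'b': at 1 ·f  → match P4@[62:62]
pos 63 'c': at 6
pos 64 'a': at 7
pos 65 'a': at 8  → match P5@[64:65]
pos 66 'a': at 9  → match P1@[62:66],P5@[65:66]

Result: [[1,5],[2,4],[4,4],[6,0],[6,4],[7,4],[8,4],[9,4],[11,4],[13,0],[13,4],[15,5],[16,5],[17,5],[18,5],[19,5],[20,2],[21,4],[26,2],[26,3],[31,5],[36,2],[36,3],[38,4],[40,4],[42,0],[42,4],[43,4],[46,5],[47,1],[47,5],[48,5],[49,4],[52,5],[53,1],[53,5],[54,2],[55,4],[59,4],[61,4],[62,4],[65,5],[66,1],[66,5]]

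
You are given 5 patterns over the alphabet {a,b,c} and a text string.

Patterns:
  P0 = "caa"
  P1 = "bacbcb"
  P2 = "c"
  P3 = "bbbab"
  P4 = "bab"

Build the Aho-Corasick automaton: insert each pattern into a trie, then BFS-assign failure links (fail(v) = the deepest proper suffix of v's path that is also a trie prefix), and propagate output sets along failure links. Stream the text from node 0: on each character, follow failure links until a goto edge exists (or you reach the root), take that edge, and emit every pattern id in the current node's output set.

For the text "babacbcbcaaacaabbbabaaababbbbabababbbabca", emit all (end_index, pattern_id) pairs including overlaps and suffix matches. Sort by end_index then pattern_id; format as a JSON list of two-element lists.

Construct AC machine:
Trie (insert patterns):
  0='ε' goto b→4 c→1
  1='c' goto a→2  [P2 ends]
  2='ca' goto a→3
  3='caa' goto ·  [P0 ends]
  4='b' goto a→5 b→10
  5='ba' goto b→14 c→6
  6='bac' goto b→7
  7='bacb' goto c→8
  8='bacbc' goto b→9
  9='bacbcb' goto ·  [P1 ends]
  10='bb' goto b→11
  11='bbb' goto a→12
  12='bbba' goto b→13
  13='bbbab' goto ·  [P3 ends]
  14='bab' goto ·  [P4 ends]

Failure links (BFS by depth):
  fail(1) 'c': from fail(0)=0 chase 'c': 0 ⇒ 0;  out={2}∪out(0)={2}
  fail(4) 'b': from fail(0)=0 chase 'b': 0 ⇒ 0;  out=∅∪out(0)=∅
  fail(2) 'ca': from fail(1)=0 chase 'a': 0 ⇒ 0;  out=∅∪out(0)=∅
  fail(5) 'ba': from fail(4)=0 chase 'a': 0 ⇒ 0;  out=∅∪out(0)=∅
  fail(10) 'bb': from fail(4)=0 chase 'b': 0 ⇒ 4;  out=∅∪out(4)=∅
  fail(3) 'caa': from fail(2)=0 chase 'a': 0 ⇒ 0;  out={0}∪out(0)={0}
  fail(6) 'bac': from fail(5)=0 chase 'c': 0 ⇒ 1;  out=∅∪out(1)={2}
  fail(11) 'bbb': from fail(10)=4 chase 'b': 4 ⇒ 10;  out=∅∪out(10)=∅
  fail(14) 'bab': from fail(5)=0 chase 'b': 0 ⇒ 4;  out={4}∪out(4)={4}
  fail(7) 'bacb': from fail(6)=1 chase 'b': 1→0 ⇒ 4;  out=∅∪out(4)=∅
  fail(12) 'bbba': from fail(11)=10 chase 'a': 10→4 ⇒ 5;  out=∅∪out(5)=∅
  fail(8) 'bacbc': from fail(7)=4 chase 'c': 4→0 ⇒ 1;  out=∅∪out(1)={2}
  fail(13) 'bbbab': from fail(12)=5 chase 'b': 5 ⇒ 14;  out={3}∪out(14)={3,4}
  fail(9) 'bacbcb': from fail(8)=1 chase 'b': 1→0 ⇒ 4;  out={1}∪out(4)={1}

Run:
[0] read 'b'  n0⇒n4
[1] read 'a'  n4⇒n5
[2] read 'b'  n5⇒n14  ** P4@[0:2]
[3] read 'a'  n14⇒n5 (via fail)
[4] read 'c'  n5⇒n6  ** P2@[4:4]
[5] read 'b'  n6⇒n7
[6] read 'c'  n7⇒n8  ** P2@[6:6]
[7] read 'b'  n8⇒n9  ** P1@[2:7]
[8] read 'c'  n9⇒n1 (via fail)  ** P2@[8:8]
[9] read 'a'  n1⇒n2
[10] read 'a'  n2⇒n3  ** P0@[8:10]
[11] read 'a'  n3⇒n0 (via fail)
[12] read 'c'  n0⇒n1  ** P2@[12:12]
[13] read 'a'  n1⇒n2
[14] read 'a'  n2⇒n3  ** P0@[12:14]
[15] read 'b'  n3⇒n4 (via fail)
[16] read 'b'  n4⇒n10
[17] read 'b'  n10⇒n11
[18] read 'a'  n11⇒n12
[19] read 'b'  n12⇒n13  ** P3@[15:19],P4@[17:19]
[20] read 'a'  n13⇒n5 (via fail)
[21] read 'a'  n5⇒n0 (via fail)
[22] read 'a'  n0⇒n0
[23] read 'b'  n0⇒n4
[24] read 'a'  n4⇒n5
[25] read 'b'  n5⇒n14  ** P4@[23:25]
[26] read 'b'  n14⇒n10 (via fail)
[27] read 'b'  n10⇒n11
[28] read 'b'  n11⇒n11 (via fail)
[29] read 'a'  n11⇒n12
[30] read 'b'  n12⇒n13  ** P3@[26:30],P4@[28:30]
[31] read 'a'  n13⇒n5 (via fail)
[32] read 'b'  n5⇒n14  ** P4@[30:32]
[33] read 'a'  n14⇒n5 (via fail)
[34] read 'b'  n5⇒n14  ** P4@[32:34]
[35] read 'b'  n14⇒n10 (via fail)
[36] read 'b'  n10⇒n11
[37] read 'a'  n11⇒n12
[38] read 'b'  n12⇒n13  ** P3@[34:38],P4@[36:38]
[39] read 'c'  n13⇒n1 (via fail)  ** P2@[39:39]
[40] read 'a'  n1⇒n2

Result: [[2,4],[4,2],[6,2],[7,1],[8,2],[10,0],[12,2],[14,0],[19,3],[19,4],[25,4],[30,3],[30,4],[32,4],[34,4],[38,3],[38,4],[39,2]]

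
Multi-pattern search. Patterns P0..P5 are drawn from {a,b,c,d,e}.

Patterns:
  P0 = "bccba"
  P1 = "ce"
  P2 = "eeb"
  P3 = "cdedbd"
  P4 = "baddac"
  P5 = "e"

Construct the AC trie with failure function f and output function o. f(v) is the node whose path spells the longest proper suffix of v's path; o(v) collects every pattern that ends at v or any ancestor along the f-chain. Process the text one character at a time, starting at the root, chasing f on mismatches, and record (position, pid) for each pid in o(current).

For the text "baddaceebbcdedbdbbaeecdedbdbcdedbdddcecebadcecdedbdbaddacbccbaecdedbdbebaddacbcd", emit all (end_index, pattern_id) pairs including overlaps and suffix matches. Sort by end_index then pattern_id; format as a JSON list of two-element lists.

Build:
Trie (insert patterns):
  0='ε' goto b→1 c→6 e→8
  1='b' goto a→16 c→2
  2='bc' goto c→3
  3='bcc' goto b→4
  4='bccb' goto a→5
  5='bccba' goto ·  ←P0
  6='c' goto d→11 e→7
  7='ce' goto ·  ←P1
  8='e' goto e→9  ←P5
  9='ee' goto b→10
  10='eeb' goto ·  ←P2
  11='cd' goto e→12
  12='cde' goto d→13
  13='cded' goto b→14
  14='cdedb' goto d→15
  15='cdedbd' goto ·  ←P3
  16='ba' goto d→17
  17='bad' goto d→18
  18='badd' goto a→19
  19='badda' goto c→20
  20='baddac' goto ·  ←P4

BFS fail/out derivation:
  n1('b'): parent n0 fail=0; on 'b' 0 → fail=0;  out ∅∪∅=∅
  n6('c'): parent n0 fail=0; on 'c' 0 → fail=0;  out ∅∪∅=∅
  n8('e'): parent n0 fail=0; on 'e' 0 → fail=0;  out {5}∪∅={5}
  n2('bc'): parent n1 fail=0; on 'c' 0 → fail=6;  out ∅∪∅=∅
  n7('ce'): parent n6 fail=0; on 'e' 0 → fail=8;  out {1}∪{5}={1,5}
  n9('ee'): parent n8 fail=0; on 'e' 0 → fail=8;  out ∅∪{5}={5}
  n11('cd'): parent n6 fail=0; on 'd' 0 → fail=0;  out ∅∪∅=∅
  n16('ba'): parent n1 fail=0; on 'a' 0 → fail=0;  out ∅∪∅=∅
  n3('bcc'): parent n2 fail=6; on 'c' 6→0 → fail=6;  out ∅∪∅=∅
  n10('eeb'): parent n9 fail=8; on 'b' 8→0 → fail=1;  out {2}∪∅={2}
  n12('cde'): parent n11 fail=0; on 'e' 0 → fail=8;  out ∅∪{5}={5}
  n17('bad'): parent n16 fail=0; on 'd' 0 → fail=0;  out ∅∪∅=∅
  n4('bccb'): parent n3 fail=6; on 'b' 6→0 → fail=1;  out ∅∪∅=∅
  n13('cded'): parent n12 fail=8; on 'd' 8→0 → fail=0;  out ∅∪∅=∅
  n18('badd'): parent n17 fail=0; on 'd' 0 → fail=0;  out ∅∪∅=∅
  n5('bccba'): parent n4 fail=1; on 'a' 1 → fail=16;  out {0}∪∅={0}
  n14('cdedb'): parent n13 fail=0; on 'b' 0 → fail=1;  out ∅∪∅=∅
  n19('badda'): parent n18 fail=0; on 'a' 0 → fail=0;  out ∅∪∅=∅
  n15('cdedbd'): parent n14 fail=1; on 'd' 1→0 → fail=0;  out {3}∪∅={3}
  n20('baddac'): parent n19 fail=0; on 'c' 0 → fail=6;  out {4}∪∅={4}

Text stream:
[0] read 'b'  n0⇒n1
[1] read 'a'  n1⇒n16
[2] read 'd'  n16⇒n17
[3] read 'd'  n17⇒n18
[4] read 'a'  n18⇒n19
[5] read 'c'  n19⇒n20  ** P4@[0:5]
[6] read 'e'  n20⇒n7 ·f  ** P1@[5:6],P5@[6:6]
[7] read 'e'  n7⇒n9 ·f  ** P5@[7:7]
[8] read 'b'  n9⇒n10  ** P2@[6:8]
[9] read 'b'  n10⇒n1 ·f
[10] read 'c'  n1⇒n2
[11] read 'd'  n2⇒n11 ·f
[12] read 'e'  n11⇒n12  ** P5@[12:12]
[13] read 'd'  n12⇒n13
[14] read 'b'  n13⇒n14
[15] read 'd'  n14⇒n15  ** P3@[10:15]
[16] read 'b'  n15⇒n1 ·f
[17] read 'b'  n1⇒n1 ·f
[18] read 'a'  n1⇒n16
[19] read 'e'  n16⇒n8 ·f  ** P5@[19:19]
[20] read 'e'  n8⇒n9  ** P5@[20:20]
[21] read 'c'  n9⇒n6 ·f
[22] read 'd'  n6⇒n11
[23] read 'e'  n11⇒n12  ** P5@[23:23]
[24] read 'd'  n12⇒n13
[25] read 'b'  n13⇒n14
[26] read 'd'  n14⇒n15  ** P3@[21:26]
[27] read 'b'  n15⇒n1 ·f
[28] read 'c'  n1⇒n2
[29] read 'd'  n2⇒n11 ·f
[30] read 'e'  n11⇒n12  ** P5@[30:30]
[31] read 'd'  n12⇒n13
[32] read 'b'  n13⇒n14
[33] read 'd'  n14⇒n15  ** P3@[28:33]
[34] read 'd'  n15⇒n0 ·f
[35] read 'd'  n0⇒n0
[36] read 'c'  n0⇒n6
[37] read 'e'  n6⇒n7  ** P1@[36:37],P5@[37:37]
[38] read 'c'  n7⇒n6 ·f
[39] read 'e'  n6⇒n7  ** P1@[38:39],P5@[39:39]
[40] read 'b'  n7⇒n1 ·f
[41] read 'a'  n1⇒n16
[42] read 'd'  n16⇒n17
[43] read 'c'  n17⇒n6 ·f
[44] read 'e'  n6⇒n7  ** P1@[43:44],P5@[44:44]
[45] read 'c'  n7⇒n6 ·f
[46] read 'd'  n6⇒n11
[47] read 'e'  n11⇒n12  ** P5@[47:47]
[48] read 'd'  n12⇒n13
[49] read 'b'  n13⇒n14
[50] read 'd'  n14⇒n15  ** P3@[45:50]
[51] read 'b'  n15⇒n1 ·f
[52] read 'a'  n1⇒n16
[53] read 'd'  n16⇒n17
[54] read 'd'  n17⇒n18
[55] read 'a'  n18⇒n19
[56] read 'c'  n19⇒n20  ** P4@[51:56]
[57] read 'b'  n20⇒n1 ·f
[58] read 'c'  n1⇒n2
[59] read 'c'  n2⇒n3
[60] read 'b'  n3⇒n4
[61] read 'a'  n4⇒n5  ** P0@[57:61]
[62] read 'e'  n5⇒n8 ·f  ** P5@[62:62]
[63] read 'c'  n8⇒n6 ·f
[64] read 'd'  n6⇒n11
[65] read 'e'  n11⇒n12  ** P5@[65:65]
[66] read 'd'  n12⇒n13
[67] read 'b'  n13⇒n14
[68] read 'd'  n14⇒n15  ** P3@[63:68]
[69] read 'b'  n15⇒n1 ·f
[70] read 'e'  n1⇒n8 ·f  ** P5@[70:70]
[71] read 'b'  n8⇒n1 ·f
[72] read 'a'  n1⇒n16
[73] read 'd'  n16⇒n17
[74] read 'd'  n17⇒n18
[75] read 'a'  n18⇒n19
[76] read 'c'  n19⇒n20  ** P4@[71:76]
[77] read 'b'  n20⇒n1 ·f
[78] read 'c'  n1⇒n2
[79] read 'd'  n2⇒n11 ·f

Result: [[5,4],[6,1],[6,5],[7,5],[8,2],[12,5],[15,3],[19,5],[20,5],[23,5],[26,3],[30,5],[33,3],[37,1],[37,5],[39,1],[39,5],[44,1],[44,5],[47,5],[50,3],[56,4],[61,0],[62,5],[65,5],[68,3],[70,5],[76,4]]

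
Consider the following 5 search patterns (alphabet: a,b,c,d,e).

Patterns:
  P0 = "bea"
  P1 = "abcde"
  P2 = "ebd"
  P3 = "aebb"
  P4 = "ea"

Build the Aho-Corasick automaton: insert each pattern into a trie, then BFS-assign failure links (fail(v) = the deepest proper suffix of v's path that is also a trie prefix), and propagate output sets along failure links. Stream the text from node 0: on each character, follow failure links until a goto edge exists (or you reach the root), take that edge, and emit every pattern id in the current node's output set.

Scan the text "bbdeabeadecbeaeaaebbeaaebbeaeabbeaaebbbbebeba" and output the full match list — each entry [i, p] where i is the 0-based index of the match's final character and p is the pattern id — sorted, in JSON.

Build:
Trie (insert patterns):
  n0 'ε': a→4 b→1 e→9
  n1 'b': e→2
  n2 'be': a→3
  n3 'bea': ·  ←P0
  n4 'a': b→5 e→12
  n5 'ab': c→6
  n6 'abc': d→7
  n7 'abcd': e→8
  n8 'abcde': ·  ←P1
  n9 'e': a→15 b→10
  n10 'eb': d→11
  n11 'ebd': ·  ←P2
  n12 'ae': b→13
  n13 'aeb': b→14
  n14 'aebb': ·  ←P3
  n15 'ea': ·  ←P4

Failure links (BFS by depth):
  n1('b'): parent n0 fail=0; on 'b' 0 → fail=0;  out ∅∪∅=∅
  n4('a'): parent n0 fail=0; on 'a' 0 → fail=0;  out ∅∪∅=∅
  n9('e'): parent n0 fail=0; on 'e' 0 → fail=0;  out ∅∪∅=∅
  n2('be'): parent n1 fail=0; on 'e' 0 → fail=9;  out ∅∪∅=∅
  n5('ab'): parent n4 fail=0; on 'b' 0 → fail=1;  out ∅∪∅=∅
  n10('eb'): parent n9 fail=0; on 'b' 0 → fail=1;  out ∅∪∅=∅
  n12('ae'): parent n4 fail=0; on 'e' 0 → fail=9;  out ∅∪∅=∅
  n15('ea'): parent n9 fail=0; on 'a' 0 → fail=4;  out {4}∪∅={4}
  n3('bea'): parent n2 fail=9; on 'a' 9 → fail=15;  out {0}∪{4}={0,4}
  n6('abc'): parent n5 fail=1; on 'c' 1→0 → fail=0;  out ∅∪∅=∅
  n11('ebd'): parent n10 fail=1; on 'd' 1→0 → fail=0;  out {2}∪∅={2}
  n13('aeb'): parent n12 fail=9; on 'b' 9 → fail=10;  out ∅∪∅=∅
  n7('abcd'): parent n6 fail=0; on 'd' 0 → fail=0;  out ∅∪∅=∅
  n14('aebb'): parent n13 fail=10; on 'b' 10→1→0 → fail=1;  out {3}∪∅={3}
  n8('abcde'): parent n7 fail=0; on 'e' 0 → fail=9;  out {1}∪∅={1}

Run:
pos 0 'b': at 1
pos 1 'b': at 1 ·f
pos 2 'd': at 0 ·f
pos 3 'e': at 9
pos 4 'a': at 15  ** P4@[3:4]
pos 5 'b': at 5 ·f
pos 6 'e': at 2 ·f
pos 7 'a': at 3  ** P0@[5:7],P4@[6:7]
pos 8 'd': at 0 ·f
pos 9 'e': at 9
pos 10 'c': at 0 ·f
pos 11 'b': at 1
pos 12 'e': at 2
pos 13 'a': at 3  ** P0@[11:13],P4@[12:13]
pos 14 'e': at 12 ·f
pos 15 'a': at 15 ·f  ** P4@[14:15]
pos 16 'a': at 4 ·f
pos 17 'e': at 12
pos 18 'b': at 13
pos 19 'b': at 14  ** P3@[16:19]
pos 20 'e': at 2 ·f
pos 21 'a': at 3  ** P0@[19:21],P4@[20:21]
pos 22 'a': at 4 ·f
pos 23 'e': at 12
pos 24 'b': at 13
pos 25 'b': at 14  ** P3@[22:25]
pos 26 'e': at 2 ·f
pos 27 'a': at 3  ** P0@[25:27],P4@[26:27]
pos 28 'e': at 12 ·f
pos 29 'a': at 15 ·f  ** P4@[28:29]
pos 30 'b': at 5 ·f
pos 31 'b': at 1 ·f
pos 32 'e': at 2
pos 33 'a': at 3  ** P0@[31:33],P4@[32:33]
pos 34 'a': at 4 ·f
pos 35 'e': at 12
pos 36 'b': at 13
pos 37 'b': at 14  ** P3@[34:37]
pos 38 'b': at 1 ·f
pos 39 'b': at 1 ·f
pos 40 'e': at 2
pos 41 'b': at 10 ·f
pos 42 'e': at 2 ·f
pos 43 'b': at 10 ·f
pos 44 'a': at 4 ·f

Result: [[4,4],[7,0],[7,4],[13,0],[13,4],[15,4],[19,3],[21,0],[21,4],[25,3],[27,0],[27,4],[29,4],[33,0],[33,4],[37,3]]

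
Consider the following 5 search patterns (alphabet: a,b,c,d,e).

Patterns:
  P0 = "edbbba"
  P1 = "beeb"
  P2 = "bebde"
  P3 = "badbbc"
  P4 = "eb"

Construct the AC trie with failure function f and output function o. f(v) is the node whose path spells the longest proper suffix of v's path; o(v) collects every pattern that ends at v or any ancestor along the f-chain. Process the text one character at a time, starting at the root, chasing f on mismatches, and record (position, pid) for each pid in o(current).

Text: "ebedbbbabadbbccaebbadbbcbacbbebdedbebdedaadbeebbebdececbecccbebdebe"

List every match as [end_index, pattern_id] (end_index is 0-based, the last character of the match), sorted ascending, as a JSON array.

Build:
Trie nodes:
  0='ε' goto b→7 e→1
  1='e' goto b→19 d→2
  2='ed' goto b→3
  3='edb' goto b→4
  4='edbb' goto b→5
  5='edbbb' goto a→6
  6='edbbba' goto ·  [P0 ends]
  7='b' goto a→14 e→8
  8='be' goto b→11 e→9
  9='bee' goto b→10
  10='beeb' goto ·  [P1 ends]
  11='beb' goto d→12
  12='bebd' goto e→13
  13='bebde' goto ·  [P2 ends]
  14='ba' goto d→15
  15='bad' goto b→16
  16='badb' goto b→17
  17='badbb' goto c→18
  18='badbbc' goto ·  [P3 ends]
  19='eb' goto ·  [P4 ends]

BFS fail/out derivation:
  n1('e'): parent n0 fail=0; on 'e' 0 → fail=0;  out ∅∪∅=∅
  n7('b'): parent n0 fail=0; on 'b' 0 → fail=0;  out ∅∪∅=∅
  n2('ed'): parent n1 fail=0; on 'd' 0 → fail=0;  out ∅∪∅=∅
  n8('be'): parent n7 fail=0; on 'e' 0 → fail=1;  out ∅∪∅=∅
  n14('ba'): parent n7 fail=0; on 'a' 0 → fail=0;  out ∅∪∅=∅
  n19('eb'): parent n1 fail=0; on 'b' 0 → fail=7;  out {4}∪∅={4}
  n3('edb'): parent n2 fail=0; on 'b' 0 → fail=7;  out ∅∪∅=∅
  n9('bee'): parent n8 fail=1; on 'e' 1→0 → fail=1;  out ∅∪∅=∅
  n11('beb'): parent n8 fail=1; on 'b' 1 → fail=19;  out ∅∪{4}={4}
  n15('bad'): parent n14 fail=0; on 'd' 0 → fail=0;  out ∅∪∅=∅
  n4('edbb'): parent n3 fail=7; on 'b' 7→0 → fail=7;  out ∅∪∅=∅
  n10('beeb'): parent n9 fail=1; on 'b' 1 → fail=19;  out {1}∪{4}={1,4}
  n12('bebd'): parent n11 fail=19; on 'd' 19→7→0 → fail=0;  out ∅∪∅=∅
  n16('badb'): parent n15 fail=0; on 'b' 0 → fail=7;  out ∅∪∅=∅
  n5('edbbb'): parent n4 fail=7; on 'b' 7→0 → fail=7;  out ∅∪∅=∅
  n13('bebde'): parent n12 fail=0; on 'e' 0 → fail=1;  out {2}∪∅={2}
  n17('badbb'): parent n16 fail=7; on 'b' 7→0 → fail=7;  out ∅∪∅=∅
  n6('edbbba'): parent n5 fail=7; on 'a' 7 → fail=14;  out {0}∪∅={0}
  n18('badbbc'): parent n17 fail=7; on 'c' 7→0 → fail=0;  out {3}∪∅={3}

Text stream:
pos 0 'e': at 1
pos 1 'b': at 19  → match P4@[0:1]
pos 2 'e': at 8 ·f
pos 3 'd': at 2 ·f
pos 4 'b': at 3
pos 5 'b': at 4
pos 6 'b': at 5
pos 7 'a': at 6  → match P0@[2:7]
pos 8 'b': at 7 ·f
pos 9 'a': at 14
pos 10 'd': at 15
pos 11 'b': at 16
pos 12 'b': at 17
pos 13 'c': at 18  → match P3@[8:13]
pos 14 'c': at 0 ·f
pos 15 'a': at 0
pos 16 'e': at 1
pos 17 'b': at 19  → match P4@[16:17]
pos 18 'b': at 7 ·f
pos 19 'a': at 14
pos 20 'd': at 15
pos 21 'b': at 16
pos 22 'b': at 17
pos 23 'c': at 18  → match P3@[18:23]
pos 24 'b': at 7 ·f
pos 25 'a': at 14
pos 26 'c': at 0 ·f
pos 27 'b': at 7
pos 28 'b': at 7 ·f
pos 29 'e': at 8
pos 30 'b': at 11  → match P4@[29:30]
pos 31 'd': at 12
pos 32 'e': at 13  → match P2@[28:32]
pos 33 'd': at 2 ·f
pos 34 'b': at 3
pos 35 'e': at 8 ·f
pos 36 'b': at 11  → match P4@[35:36]
pos 37 'd': at 12
pos 38 'e': at 13  → match P2@[34:38]
pos 39 'd': at 2 ·f
pos 40 'a': at 0 ·f
pos 41 'a': at 0
pos 42 'd': at 0
pos 43 'b': at 7
pos 44 'e': at 8
pos 45 'e': at 9
pos 46 'b': at 10  → match P1@[43:46],P4@[45:46]
pos 47 'b': at 7 ·f
pos 48 'e': at 8
pos 49 'b': at 11  → match P4@[48:49]
pos 50 'd': at 12
pos 51 'e': at 13  → match P2@[47:51]
pos 52 'c': at 0 ·f
pos 53 'e': at 1
pos 54 'c': at 0 ·f
pos 55 'b': at 7
pos 56 'e': at 8
pos 57 'c': at 0 ·f
pos 58 'c': at 0
pos 59 'c': at 0
pos 60 'b': at 7
pos 61 'e': at 8
pos 62 'b': at 11  → match P4@[61:62]
pos 63 'd': at 12
pos 64 'e': at 13  → match P2@[60:64]
pos 65 'b': at 19 ·f  → match P4@[64:65]
pos 66 'e': at 8 ·f

Result: [[1,4],[7,0],[13,3],[17,4],[23,3],[30,4],[32,2],[36,4],[38,2],[46,1],[46,4],[49,4],[51,2],[62,4],[64,2],[65,4]]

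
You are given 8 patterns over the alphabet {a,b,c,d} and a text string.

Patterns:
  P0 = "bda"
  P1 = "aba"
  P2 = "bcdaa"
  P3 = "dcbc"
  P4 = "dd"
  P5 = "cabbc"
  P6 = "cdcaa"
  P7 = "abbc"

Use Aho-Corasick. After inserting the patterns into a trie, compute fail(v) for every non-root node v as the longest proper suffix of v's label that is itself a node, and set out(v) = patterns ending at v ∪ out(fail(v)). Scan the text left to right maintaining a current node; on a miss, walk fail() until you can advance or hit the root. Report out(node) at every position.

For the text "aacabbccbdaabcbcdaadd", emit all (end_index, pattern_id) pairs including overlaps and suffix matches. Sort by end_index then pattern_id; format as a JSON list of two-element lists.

Build:
Trie nodes:
  0='ε' goto a→4 b→1 c→16 d→11
  1='b' goto c→7 d→2
  2='bd' goto a→3
  3='bda' goto ·  [P0 ends]
  4='a' goto b→5
  5='ab' goto a→6 b→25
  6='aba' goto ·  [P1 ends]
  7='bc' goto d→8
  8='bcd' goto a→9
  9='bcda' goto a→10
  10='bcdaa' goto ·  [P2 ends]
  11='d' goto c→12 d→15
  12='dc' goto b→13
  13='dcb' goto c→14
  14='dcbc' goto ·  [P3 ends]
  15='dd' goto ·  [P4 ends]
  16='c' goto a→17 d→21
  17='ca' goto b→18
  18='cab' goto b→19
  19='cabb' goto c→20
  20='cabbc' goto ·  [P5 ends]
  21='cd' goto c→22
  22='cdc' goto a→23
  23='cdca' goto a→24
  24='cdcaa' goto ·  [P6 ends]
  25='abb' goto c→26
  26='abbc' goto ·  [P7 ends]

Failure links (BFS by depth):
  n1('b'): parent n0 fail=0; on 'b' 0 → fail=0;  out ∅∪∅=∅
  n4('a'): parent n0 fail=0; on 'a' 0 → fail=0;  out ∅∪∅=∅
  n11('d'): parent n0 fail=0; on 'd' 0 → fail=0;  out ∅∪∅=∅
  n16('c'): parent n0 fail=0; on 'c' 0 → fail=0;  out ∅∪∅=∅
  n2('bd'): parent n1 fail=0; on 'd' 0 → fail=11;  out ∅∪∅=∅
  n5('ab'): parent n4 fail=0; on 'b' 0 → fail=1;  out ∅∪∅=∅
  n7('bc'): parent n1 fail=0; on 'c' 0 → fail=16;  out ∅∪∅=∅
  n12('dc'): parent n11 fail=0; on 'c' 0 → fail=16;  out ∅∪∅=∅
  n15('dd'): parent n11 fail=0; on 'd' 0 → fail=11;  out {4}∪∅={4}
  n17('ca'): parent n16 fail=0; on 'a' 0 → fail=4;  out ∅∪∅=∅
  n21('cd'): parent n16 fail=0; on 'd' 0 → fail=11;  out ∅∪∅=∅
  n3('bda'): parent n2 fail=11; on 'a' 11→0 → fail=4;  out {0}∪∅={0}
  n6('aba'): parent n5 fail=1; on 'a' 1→0 → fail=4;  out {1}∪∅={1}
  n8('bcd'): parent n7 fail=16; on 'd' 16 → fail=21;  out ∅∪∅=∅
  n13('dcb'): parent n12 fail=16; on 'b' 16→0 → fail=1;  out ∅∪∅=∅
  n18('cab'): parent n17 fail=4; on 'b' 4 → fail=5;  out ∅∪∅=∅
  n22('cdc'): parent n21 fail=11; on 'c' 11 → fail=12;  out ∅∪∅=∅
  n25('abb'): parent n5 fail=1; on 'b' 1→0 → fail=1;  out ∅∪∅=∅
  n9('bcda'): parent n8 fail=21; on 'a' 21→11→0 → fail=4;  out ∅∪∅=∅
  n14('dcbc'): parent n13 fail=1; on 'c' 1 → fail=7;  out {3}∪∅={3}
  n19('cabb'): parent n18 fail=5; on 'b' 5 → fail=25;  out ∅∪∅=∅
  n23('cdca'): parent n22 fail=12; on 'a' 12→16 → fail=17;  out ∅∪∅=∅
  n26('abbc'): parent n25 fail=1; on 'c' 1 → fail=7;  out {7}∪∅={7}
  n10('bcdaa'): parent n9 fail=4; on 'a' 4→0 → fail=4;  out {2}∪∅={2}
  n20('cabbc'): parent n19 fail=25; on 'c' 25 → fail=26;  out {5}∪{7}={5,7}
  n24('cdcaa'): parent n23 fail=17; on 'a' 17→4→0 → fail=4;  out {6}∪∅={6}

Run:
i=0 'a': node 0→4
i=1 'a': node 4→4 (fail-walked)
i=2 'c': node 4→16 (fail-walked)
i=3 'a': node 16→17
i=4 'b': node 17→18
i=5 'b': node 18→19
i=6 'c': node 19→20  emit P5@[2:6],P7@[3:6]
i=7 'c': node 20→16 (fail-walked)
i=8 'b': node 16→1 (fail-walked)
i=9 'd': node 1→2
i=10 'a': node 2→3  emit P0@[8:10]
i=11 'a': node 3→4 (fail-walked)
i=12 'b': node 4→5
i=13 'c': node 5→7 (fail-walked)
i=14 'b': node 7→1 (fail-walked)
i=15 'c': node 1→7
i=16 'd': node 7→8
i=17 'a': node 8→9
i=18 'a': node 9→10  emit P2@[14:18]
i=19 'd': node 10→11 (fail-walked)
i=20 'd': node 11→15  emit P4@[19:20]

Matches: [[6,5],[6,7],[10,0],[18,2],[20,4]]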